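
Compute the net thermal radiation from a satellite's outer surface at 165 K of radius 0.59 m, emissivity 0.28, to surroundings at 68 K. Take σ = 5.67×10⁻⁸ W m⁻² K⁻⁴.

Q ≈ 50.0 W

A = 4πr² = 4π × (0.59)² = 4.37 m².
Q = εσA(T⁴ − T_s⁴). T⁴ − T_s⁴ = (165)⁴ − (68)⁴ = 7.41×10^8 − 2.14×10^7 = 7.20×10^8 K⁴.
Q = 0.28 × 5.67×10⁻⁸ × 4.37 × 7.20×10^8 = 50.0 W.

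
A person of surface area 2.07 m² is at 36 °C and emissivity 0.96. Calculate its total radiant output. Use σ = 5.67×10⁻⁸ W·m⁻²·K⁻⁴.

36 °C = 309 K.
Stefan–Boltzmann: P = εσAT⁴ = 0.96 × 5.67×10⁻⁸ × 2.07 × (309)⁴ = 0.96 × 5.67×10⁻⁸ × 2.07 × 9.12×10^9.
P = 1030 W.

P ≈ 1030 W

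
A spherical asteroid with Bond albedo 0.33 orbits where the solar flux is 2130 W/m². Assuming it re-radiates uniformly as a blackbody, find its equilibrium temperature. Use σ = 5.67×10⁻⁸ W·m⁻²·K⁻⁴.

T ≈ 282 K

Power absorbed = (1−a)S·πR²; power emitted = 4πR²σT⁴. Equating and cancelling πR²:
T = ((1−a)S / 4σ)^(1/4) = (1430 / (4 × 5.67×10⁻⁸))^(1/4) = (6.29×10^9)^(1/4).
T = 282 K.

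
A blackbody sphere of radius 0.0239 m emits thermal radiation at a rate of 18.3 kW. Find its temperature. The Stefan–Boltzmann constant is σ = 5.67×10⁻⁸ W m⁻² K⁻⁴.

T ≈ 2590 K

A = 4πr² = 4π × (0.0239)² = 7.18×10^-3 m².
From P = σAT⁴, T = (P / σA)^(1/4) = (18300 / (5.67×10⁻⁸ × 7.18×10^-3))^(1/4).
T = (4.50×10^13)^(1/4) = 2590 K.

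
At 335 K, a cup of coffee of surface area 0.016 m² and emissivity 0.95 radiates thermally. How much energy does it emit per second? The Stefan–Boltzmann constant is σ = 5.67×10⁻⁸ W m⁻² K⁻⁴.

P = εσAT⁴ = 0.95 × 5.67×10⁻⁸ × 0.0160 × (335)⁴ = 0.95 × 5.67×10⁻⁸ × 0.0160 × 1.26×10^10.
P = 10.9 W.

P ≈ 10.9 W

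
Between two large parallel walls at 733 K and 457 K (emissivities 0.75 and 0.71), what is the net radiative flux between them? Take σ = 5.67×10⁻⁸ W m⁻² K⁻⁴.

For two large parallel gray plates, q = σ(T₁⁴ − T₂⁴) / (1/ε₁ + 1/ε₂ − 1).
1/ε₁ + 1/ε₂ − 1 = 1/0.75 + 1/0.71 − 1 = 1.742.
T₁⁴ − T₂⁴ = 2.89×10^11 − 4.36×10^10 = 2.45×10^11 K⁴.
q = 5.67×10⁻⁸ × 2.45×10^11 / 1.742 = 7980 W/m².

q ≈ 7980 W/m²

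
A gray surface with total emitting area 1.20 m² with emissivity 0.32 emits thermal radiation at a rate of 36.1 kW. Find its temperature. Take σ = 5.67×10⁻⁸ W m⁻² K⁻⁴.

T ≈ 1130 K

From P = εσAT⁴, T = (P / εσA)^(1/4) = (36100 / (0.32 × 5.67×10⁻⁸ × 1.20))^(1/4).
T = (1.66×10^12)^(1/4) = 1130 K.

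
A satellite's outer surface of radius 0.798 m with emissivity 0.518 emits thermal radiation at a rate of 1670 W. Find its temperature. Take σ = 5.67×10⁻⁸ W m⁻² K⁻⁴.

T ≈ 290 K

A = 4πr² = 4π × (0.798)² = 8.00 m².
From P = εσAT⁴, T = (P / εσA)^(1/4) = (1670 / (0.518 × 5.67×10⁻⁸ × 8.00))^(1/4).
T = (7.11×10^9)^(1/4) = 290 K.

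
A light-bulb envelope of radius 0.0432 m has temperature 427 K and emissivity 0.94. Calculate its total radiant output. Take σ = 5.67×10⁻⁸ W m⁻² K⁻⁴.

P ≈ 41.6 W

A = 4πr² = 4π × (0.0432)² = 0.0235 m².
Stefan–Boltzmann: P = εσAT⁴ = 0.94 × 5.67×10⁻⁸ × 0.0235 × (427)⁴ = 0.94 × 5.67×10⁻⁸ × 0.0235 × 3.32×10^10.
P = 41.6 W.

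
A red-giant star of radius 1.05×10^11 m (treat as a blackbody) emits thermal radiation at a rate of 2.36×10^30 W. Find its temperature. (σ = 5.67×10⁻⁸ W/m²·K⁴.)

A = 4πr² = 4π × (1.05×10^11)² = 1.39×10^23 m².
From P = σAT⁴, T = (P / σA)^(1/4) = (2.36×10^30 / (5.67×10⁻⁸ × 1.39×10^23))^(1/4).
T = (3.00×10^14)^(1/4) = 4160 K.

T ≈ 4160 K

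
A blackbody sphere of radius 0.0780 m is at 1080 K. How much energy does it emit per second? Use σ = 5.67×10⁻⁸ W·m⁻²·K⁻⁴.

A = 4πr² = 4π × (0.0780)² = 0.0765 m².
P = σAT⁴ = 5.67×10⁻⁸ × 0.0765 × (1080)⁴ = 5.67×10⁻⁸ × 0.0765 × 1.36×10^12.
P = 5900 W.

P ≈ 5900 W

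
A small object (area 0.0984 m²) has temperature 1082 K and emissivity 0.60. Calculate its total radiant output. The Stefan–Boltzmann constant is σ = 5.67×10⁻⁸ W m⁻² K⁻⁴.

P ≈ 4590 W

P = εσAT⁴ = 0.60 × 5.67×10⁻⁸ × 0.0984 × (1082)⁴ = 0.60 × 5.67×10⁻⁸ × 0.0984 × 1.37×10^12.
P = 4590 W.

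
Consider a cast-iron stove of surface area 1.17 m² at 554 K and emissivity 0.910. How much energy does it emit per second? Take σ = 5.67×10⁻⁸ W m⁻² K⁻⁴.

P ≈ 5690 W

Stefan–Boltzmann: P = εσAT⁴ = 0.910 × 5.67×10⁻⁸ × 1.17 × (554)⁴ = 0.910 × 5.67×10⁻⁸ × 1.17 × 9.42×10^10.
P = 5690 W.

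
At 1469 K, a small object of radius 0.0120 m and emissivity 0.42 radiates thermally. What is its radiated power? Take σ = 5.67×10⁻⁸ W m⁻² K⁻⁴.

A = 4πr² = 4π × (0.0120)² = 1.81×10^-3 m².
Stefan–Boltzmann: P = εσAT⁴ = 0.42 × 5.67×10⁻⁸ × 1.81×10^-3 × (1469)⁴ = 0.42 × 5.67×10⁻⁸ × 1.81×10^-3 × 4.66×10^12.
P = 201 W.

P ≈ 201 W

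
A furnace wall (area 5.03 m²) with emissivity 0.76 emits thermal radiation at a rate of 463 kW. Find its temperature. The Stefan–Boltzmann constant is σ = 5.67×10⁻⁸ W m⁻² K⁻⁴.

From P = εσAT⁴, T = (P / εσA)^(1/4) = (4.63×10^5 / (0.76 × 5.67×10⁻⁸ × 5.03))^(1/4).
T = (2.14×10^12)^(1/4) = 1210 K.

T ≈ 1210 K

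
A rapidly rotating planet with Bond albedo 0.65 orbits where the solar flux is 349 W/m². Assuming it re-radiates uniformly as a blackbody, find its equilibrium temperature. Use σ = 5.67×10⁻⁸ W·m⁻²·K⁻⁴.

Power absorbed = (1−a)S·πR²; power emitted = 4πR²σT⁴. Equating and cancelling πR²:
T = ((1−a)S / 4σ)^(1/4) = (122 / (4 × 5.67×10⁻⁸))^(1/4) = (5.39×10^8)^(1/4).
T = 152 K.

T ≈ 152 K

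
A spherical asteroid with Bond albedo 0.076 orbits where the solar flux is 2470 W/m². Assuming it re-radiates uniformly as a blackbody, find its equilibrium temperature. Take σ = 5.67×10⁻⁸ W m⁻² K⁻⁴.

T ≈ 317 K

Power absorbed = (1−a)S·πR²; power emitted = 4πR²σT⁴. Equating and cancelling πR²:
T = ((1−a)S / 4σ)^(1/4) = (2280 / (4 × 5.67×10⁻⁸))^(1/4) = (1.01×10^10)^(1/4).
T = 317 K.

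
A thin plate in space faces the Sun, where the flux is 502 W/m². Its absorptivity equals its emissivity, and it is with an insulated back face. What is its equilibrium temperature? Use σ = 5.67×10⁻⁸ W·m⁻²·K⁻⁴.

Absorbed flux αS = emitted flux εσT⁴ (one radiating face); with α = ε, T = (S/σ)^(1/4).
T = (502 / 5.67×10⁻⁸)^(1/4) = (8.85×10^9)^(1/4).
T = 307 K.

T ≈ 307 K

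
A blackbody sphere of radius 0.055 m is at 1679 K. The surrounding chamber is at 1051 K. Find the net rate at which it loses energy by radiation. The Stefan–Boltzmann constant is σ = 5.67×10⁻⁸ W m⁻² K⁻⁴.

Q ≈ 14500 W

A = 4πr² = 4π × (0.055)² = 0.0380 m².
Q = σA(T⁴ − T_s⁴). T⁴ − T_s⁴ = (1679)⁴ − (1051)⁴ = 7.95×10^12 − 1.22×10^12 = 6.73×10^12 K⁴.
Q = 5.67×10⁻⁸ × 0.0380 × 6.73×10^12 = 14500 W.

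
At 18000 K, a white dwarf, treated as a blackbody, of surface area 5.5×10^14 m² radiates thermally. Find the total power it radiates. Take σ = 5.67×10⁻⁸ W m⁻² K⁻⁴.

P ≈ 3.27×10^24 W

P = σAT⁴ = 5.67×10⁻⁸ × 5.50×10^14 × (18000)⁴ = 5.67×10⁻⁸ × 5.50×10^14 × 1.05×10^17.
P = 3.27×10^24 W.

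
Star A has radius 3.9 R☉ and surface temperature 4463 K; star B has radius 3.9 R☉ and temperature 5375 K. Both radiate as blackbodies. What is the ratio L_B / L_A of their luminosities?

L_B/L_A ≈ 2.10

L = 4πR²σT⁴ ∝ R²T⁴, so L_B/L_A = (3.9/3.9)² × (5375/4463)⁴ = 1.00 × 2.10 = 2.10.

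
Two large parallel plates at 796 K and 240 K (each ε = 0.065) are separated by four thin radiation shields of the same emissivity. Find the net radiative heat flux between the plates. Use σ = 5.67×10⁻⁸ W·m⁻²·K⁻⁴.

Each of the 5 gaps contributes resistance (2/ε − 1) = 2/0.065 − 1 = 29.77; total = 148.8.
q = σ(T₁⁴ − T₂⁴) / 148.8 = 5.67×10⁻⁸ × 3.98×10^11 / 148.8 = 152 W/m².

q ≈ 152 W/m²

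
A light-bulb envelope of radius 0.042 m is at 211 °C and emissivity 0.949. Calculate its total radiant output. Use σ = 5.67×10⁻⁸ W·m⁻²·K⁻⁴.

A = 4πr² = 4π × (0.042)² = 0.0222 m².
211 °C = 484 K.
Stefan–Boltzmann: P = εσAT⁴ = 0.949 × 5.67×10⁻⁸ × 0.0222 × (484)⁴ = 0.949 × 5.67×10⁻⁸ × 0.0222 × 5.49×10^10.
P = 65.5 W.

P ≈ 65.5 W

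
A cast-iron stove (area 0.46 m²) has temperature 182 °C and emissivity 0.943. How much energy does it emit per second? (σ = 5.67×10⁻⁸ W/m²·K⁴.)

182 °C = 455 K.
P = εσAT⁴ = 0.943 × 5.67×10⁻⁸ × 0.460 × (455)⁴ = 0.943 × 5.67×10⁻⁸ × 0.460 × 4.29×10^10.
P = 1050 W.

P ≈ 1050 W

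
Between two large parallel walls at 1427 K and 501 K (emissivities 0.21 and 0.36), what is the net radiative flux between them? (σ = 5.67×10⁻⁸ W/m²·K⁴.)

q ≈ 35400 W/m²

For two large parallel gray plates, q = σ(T₁⁴ − T₂⁴) / (1/ε₁ + 1/ε₂ − 1).
1/ε₁ + 1/ε₂ − 1 = 1/0.21 + 1/0.36 − 1 = 6.540.
T₁⁴ − T₂⁴ = 4.15×10^12 − 6.30×10^10 = 4.08×10^12 K⁴.
q = 5.67×10⁻⁸ × 4.08×10^12 / 6.540 = 35400 W/m².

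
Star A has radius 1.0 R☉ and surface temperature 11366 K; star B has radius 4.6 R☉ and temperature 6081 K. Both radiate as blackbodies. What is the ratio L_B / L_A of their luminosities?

L_B/L_A ≈ 1.73

L = 4πR²σT⁴ ∝ R²T⁴, so L_B/L_A = (4.6/1.0)² × (6081/11366)⁴ = 21.2 × 0.0819 = 1.73.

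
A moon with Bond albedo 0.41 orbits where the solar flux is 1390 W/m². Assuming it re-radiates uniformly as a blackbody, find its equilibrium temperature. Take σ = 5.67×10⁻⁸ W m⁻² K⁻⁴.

T ≈ 245 K

Power absorbed = (1−a)S·πR²; power emitted = 4πR²σT⁴. Equating and cancelling πR²:
T = ((1−a)S / 4σ)^(1/4) = (820 / (4 × 5.67×10⁻⁸))^(1/4) = (3.62×10^9)^(1/4).
T = 245 K.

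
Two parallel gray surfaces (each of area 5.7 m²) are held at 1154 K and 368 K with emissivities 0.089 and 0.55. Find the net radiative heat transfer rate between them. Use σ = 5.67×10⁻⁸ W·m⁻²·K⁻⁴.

For two large parallel gray plates, q = σ(T₁⁴ − T₂⁴) / (1/ε₁ + 1/ε₂ − 1).
1/ε₁ + 1/ε₂ − 1 = 1/0.089 + 1/0.55 − 1 = 12.05.
T₁⁴ − T₂⁴ = 1.77×10^12 − 1.83×10^10 = 1.76×10^12 K⁴.
q = 5.67×10⁻⁸ × 1.76×10^12 / 12.05 = 8260 W/m².
Q = q·A = 8260 × 5.7 = 47100 W.

Q ≈ 47100 W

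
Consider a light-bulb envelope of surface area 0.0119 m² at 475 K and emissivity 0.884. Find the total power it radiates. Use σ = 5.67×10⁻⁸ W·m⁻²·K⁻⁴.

P ≈ 30.4 W

P = εσAT⁴ = 0.884 × 5.67×10⁻⁸ × 0.0119 × (475)⁴ = 0.884 × 5.67×10⁻⁸ × 0.0119 × 5.09×10^10.
P = 30.4 W.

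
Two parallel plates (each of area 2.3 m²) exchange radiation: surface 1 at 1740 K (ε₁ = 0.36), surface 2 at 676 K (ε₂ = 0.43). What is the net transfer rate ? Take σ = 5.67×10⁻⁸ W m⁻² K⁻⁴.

Q ≈ 2.85×10^5 W

For two large parallel gray plates, q = σ(T₁⁴ − T₂⁴) / (1/ε₁ + 1/ε₂ − 1).
1/ε₁ + 1/ε₂ − 1 = 1/0.36 + 1/0.43 − 1 = 4.103.
T₁⁴ − T₂⁴ = 9.17×10^12 − 2.09×10^11 = 8.96×10^12 K⁴.
q = 5.67×10⁻⁸ × 8.96×10^12 / 4.103 = 1.24×10^5 W/m².
Q = q·A = 1.24×10^5 × 2.3 = 2.85×10^5 W.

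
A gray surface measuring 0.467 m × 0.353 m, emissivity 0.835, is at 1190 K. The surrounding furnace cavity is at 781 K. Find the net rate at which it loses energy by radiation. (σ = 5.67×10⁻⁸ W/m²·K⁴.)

A = 0.467 × 0.353 = 0.165 m².
Q = εσA(T⁴ − T_s⁴). T⁴ − T_s⁴ = (1190)⁴ − (781)⁴ = 2.01×10^12 − 3.72×10^11 = 1.63×10^12 K⁴.
Q = 0.835 × 5.67×10⁻⁸ × 0.165 × 1.63×10^12 = 12700 W.

Q ≈ 12700 W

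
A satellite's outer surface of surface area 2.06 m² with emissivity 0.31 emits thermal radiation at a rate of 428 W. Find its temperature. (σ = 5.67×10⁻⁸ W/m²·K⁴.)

T ≈ 330 K

From P = εσAT⁴, T = (P / εσA)^(1/4) = (428 / (0.31 × 5.67×10⁻⁸ × 2.06))^(1/4).
T = (1.18×10^10)^(1/4) = 330 K.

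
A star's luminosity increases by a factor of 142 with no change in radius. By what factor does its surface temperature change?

P ∝ T⁴ ⇒ T ∝ P^(1/4), so T scales by (142)^(1/4) = 3.45.

factor ≈ 3.45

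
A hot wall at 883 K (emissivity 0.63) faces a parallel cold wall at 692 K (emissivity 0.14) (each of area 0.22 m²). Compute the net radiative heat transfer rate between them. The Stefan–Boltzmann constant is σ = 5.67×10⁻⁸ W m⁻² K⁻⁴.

Q ≈ 611 W

For two large parallel gray plates, q = σ(T₁⁴ − T₂⁴) / (1/ε₁ + 1/ε₂ − 1).
1/ε₁ + 1/ε₂ − 1 = 1/0.63 + 1/0.14 − 1 = 7.730.
T₁⁴ − T₂⁴ = 6.08×10^11 − 2.29×10^11 = 3.79×10^11 K⁴.
q = 5.67×10⁻⁸ × 3.79×10^11 / 7.730 = 2780 W/m².
Q = q·A = 2780 × 0.22 = 611 W.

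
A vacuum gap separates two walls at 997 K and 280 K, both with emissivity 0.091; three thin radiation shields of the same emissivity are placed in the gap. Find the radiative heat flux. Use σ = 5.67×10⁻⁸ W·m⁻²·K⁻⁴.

q ≈ 663 W/m²

Each of the 4 gaps contributes resistance (2/ε − 1) = 2/0.091 − 1 = 20.98; total = 83.91.
q = σ(T₁⁴ − T₂⁴) / 83.91 = 5.67×10⁻⁸ × 9.82×10^11 / 83.91 = 663 W/m².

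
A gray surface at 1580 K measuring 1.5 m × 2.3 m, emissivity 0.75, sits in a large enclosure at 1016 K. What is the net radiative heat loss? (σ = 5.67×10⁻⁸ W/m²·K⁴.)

A = 1.5 × 2.3 = 3.45 m².
Q = εσA(T⁴ − T_s⁴). T⁴ − T_s⁴ = (1580)⁴ − (1016)⁴ = 6.23×10^12 − 1.07×10^12 = 5.17×10^12 K⁴.
Q = 0.75 × 5.67×10⁻⁸ × 3.45 × 5.17×10^12 = 7.58×10^5 W.

Q ≈ 7.58×10^5 W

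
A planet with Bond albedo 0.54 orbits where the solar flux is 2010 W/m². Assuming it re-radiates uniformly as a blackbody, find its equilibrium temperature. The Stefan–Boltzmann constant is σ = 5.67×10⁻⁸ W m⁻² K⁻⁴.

T ≈ 253 K

Power absorbed = (1−a)S·πR²; power emitted = 4πR²σT⁴. Equating and cancelling πR²:
T = ((1−a)S / 4σ)^(1/4) = (925 / (4 × 5.67×10⁻⁸))^(1/4) = (4.08×10^9)^(1/4).
T = 253 K.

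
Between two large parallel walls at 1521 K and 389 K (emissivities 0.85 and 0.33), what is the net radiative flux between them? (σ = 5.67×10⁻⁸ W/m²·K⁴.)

q ≈ 94200 W/m²

For two large parallel gray plates, q = σ(T₁⁴ − T₂⁴) / (1/ε₁ + 1/ε₂ − 1).
1/ε₁ + 1/ε₂ − 1 = 1/0.85 + 1/0.33 − 1 = 3.207.
T₁⁴ − T₂⁴ = 5.35×10^12 − 2.29×10^10 = 5.33×10^12 K⁴.
q = 5.67×10⁻⁸ × 5.33×10^12 / 3.207 = 94200 W/m².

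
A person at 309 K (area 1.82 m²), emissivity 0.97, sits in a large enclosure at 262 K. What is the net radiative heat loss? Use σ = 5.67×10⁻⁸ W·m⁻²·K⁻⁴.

Q = εσA(T⁴ − T_s⁴). T⁴ − T_s⁴ = (309)⁴ − (262)⁴ = 9.12×10^9 − 4.71×10^9 = 4.40×10^9 K⁴.
Q = 0.97 × 5.67×10⁻⁸ × 1.82 × 4.40×10^9 = 441 W.

Q ≈ 441 W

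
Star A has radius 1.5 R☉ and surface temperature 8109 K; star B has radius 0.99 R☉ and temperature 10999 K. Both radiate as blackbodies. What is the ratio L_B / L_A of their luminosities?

L = 4πR²σT⁴ ∝ R²T⁴, so L_B/L_A = (0.99/1.5)² × (10999/8109)⁴ = 0.436 × 3.38 = 1.47.

L_B/L_A ≈ 1.47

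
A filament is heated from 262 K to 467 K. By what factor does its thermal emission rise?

P ∝ T⁴, so the ratio is (467/262)⁴ = (1.782)⁴ = 10.1.

ratio ≈ 10.1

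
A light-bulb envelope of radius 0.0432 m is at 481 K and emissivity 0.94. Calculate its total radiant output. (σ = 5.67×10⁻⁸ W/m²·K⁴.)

A = 4πr² = 4π × (0.0432)² = 0.0235 m².
Stefan–Boltzmann: P = εσAT⁴ = 0.94 × 5.67×10⁻⁸ × 0.0235 × (481)⁴ = 0.94 × 5.67×10⁻⁸ × 0.0235 × 5.35×10^10.
P = 66.9 W.

P ≈ 66.9 W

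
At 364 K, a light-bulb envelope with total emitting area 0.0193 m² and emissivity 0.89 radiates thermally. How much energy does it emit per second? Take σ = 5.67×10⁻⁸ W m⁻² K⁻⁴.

P ≈ 17.1 W

Stefan–Boltzmann: P = εσAT⁴ = 0.89 × 5.67×10⁻⁸ × 0.0193 × (364)⁴ = 0.89 × 5.67×10⁻⁸ × 0.0193 × 1.76×10^10.
P = 17.1 W.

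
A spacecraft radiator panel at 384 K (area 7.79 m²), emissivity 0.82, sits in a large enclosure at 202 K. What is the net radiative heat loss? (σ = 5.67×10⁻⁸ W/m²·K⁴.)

Q = εσA(T⁴ − T_s⁴). T⁴ − T_s⁴ = (384)⁴ − (202)⁴ = 2.17×10^10 − 1.66×10^9 = 2.01×10^10 K⁴.
Q = 0.82 × 5.67×10⁻⁸ × 7.79 × 2.01×10^10 = 7270 W.

Q ≈ 7270 W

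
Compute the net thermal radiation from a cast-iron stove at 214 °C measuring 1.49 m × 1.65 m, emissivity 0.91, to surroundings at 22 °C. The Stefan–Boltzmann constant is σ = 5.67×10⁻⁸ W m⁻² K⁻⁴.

A = 1.49 × 1.65 = 2.46 m².
Convert: 214 °C = 487 K; 22 °C = 295 K.
Q = εσA(T⁴ − T_s⁴). T⁴ − T_s⁴ = (487)⁴ − (295)⁴ = 5.62×10^10 − 7.57×10^9 = 4.87×10^10 K⁴.
Q = 0.91 × 5.67×10⁻⁸ × 2.46 × 4.87×10^10 = 6170 W.

Q ≈ 6170 W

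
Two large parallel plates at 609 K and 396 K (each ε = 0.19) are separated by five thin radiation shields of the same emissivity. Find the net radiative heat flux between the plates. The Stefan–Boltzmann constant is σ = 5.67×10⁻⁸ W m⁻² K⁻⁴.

Each of the 6 gaps contributes resistance (2/ε − 1) = 2/0.19 − 1 = 9.526; total = 57.16.
q = σ(T₁⁴ − T₂⁴) / 57.16 = 5.67×10⁻⁸ × 1.13×10^11 / 57.16 = 112 W/m².

q ≈ 112 W/m²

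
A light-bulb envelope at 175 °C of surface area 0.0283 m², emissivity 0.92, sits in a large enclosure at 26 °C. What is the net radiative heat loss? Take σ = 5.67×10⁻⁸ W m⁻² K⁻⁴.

Convert: 175 °C = 448 K; 26 °C = 299 K.
Q = εσA(T⁴ − T_s⁴). T⁴ − T_s⁴ = (448)⁴ − (299)⁴ = 4.03×10^10 − 7.99×10^9 = 3.23×10^10 K⁴.
Q = 0.92 × 5.67×10⁻⁸ × 0.0283 × 3.23×10^10 = 47.7 W.

Q ≈ 47.7 W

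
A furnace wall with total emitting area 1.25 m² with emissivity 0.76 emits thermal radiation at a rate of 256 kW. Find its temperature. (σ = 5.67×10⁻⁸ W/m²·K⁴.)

From P = εσAT⁴, T = (P / εσA)^(1/4) = (2.56×10^5 / (0.76 × 5.67×10⁻⁸ × 1.25))^(1/4).
T = (4.75×10^12)^(1/4) = 1480 K.

T ≈ 1480 K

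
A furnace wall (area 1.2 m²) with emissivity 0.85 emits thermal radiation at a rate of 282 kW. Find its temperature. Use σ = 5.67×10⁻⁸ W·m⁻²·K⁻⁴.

From P = εσAT⁴, T = (P / εσA)^(1/4) = (2.82×10^5 / (0.85 × 5.67×10⁻⁸ × 1.20))^(1/4).
T = (4.88×10^12)^(1/4) = 1490 K.

T ≈ 1490 K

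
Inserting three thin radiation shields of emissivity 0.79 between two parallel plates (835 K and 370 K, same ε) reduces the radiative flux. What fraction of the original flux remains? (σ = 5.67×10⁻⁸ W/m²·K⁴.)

ratio ≈ 0.250

With N identical shields there are N+1 = 4 gaps in series, each with the same radiative resistance, so the flux falls to 1/(N+1) of its unshielded value.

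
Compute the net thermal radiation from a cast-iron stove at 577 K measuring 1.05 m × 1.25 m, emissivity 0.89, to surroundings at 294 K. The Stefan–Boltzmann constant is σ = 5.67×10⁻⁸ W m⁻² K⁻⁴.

A = 1.05 × 1.25 = 1.31 m².
Q = εσA(T⁴ − T_s⁴). T⁴ − T_s⁴ = (577)⁴ − (294)⁴ = 1.11×10^11 − 7.47×10^9 = 1.03×10^11 K⁴.
Q = 0.89 × 5.67×10⁻⁸ × 1.31 × 1.03×10^11 = 6850 W.

Q ≈ 6850 W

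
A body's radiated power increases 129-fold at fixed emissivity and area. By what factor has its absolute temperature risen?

factor ≈ 3.37

P ∝ T⁴ ⇒ T ∝ P^(1/4), so T scales by (129)^(1/4) = 3.37.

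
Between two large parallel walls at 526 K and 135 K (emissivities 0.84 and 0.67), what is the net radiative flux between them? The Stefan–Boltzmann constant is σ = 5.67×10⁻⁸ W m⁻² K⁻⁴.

For two large parallel gray plates, q = σ(T₁⁴ − T₂⁴) / (1/ε₁ + 1/ε₂ − 1).
1/ε₁ + 1/ε₂ − 1 = 1/0.84 + 1/0.67 − 1 = 1.683.
T₁⁴ − T₂⁴ = 7.65×10^10 − 3.32×10^8 = 7.62×10^10 K⁴.
q = 5.67×10⁻⁸ × 7.62×10^10 / 1.683 = 2570 W/m².

q ≈ 2570 W/m²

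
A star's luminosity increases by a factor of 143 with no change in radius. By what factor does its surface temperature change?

factor ≈ 3.46

P ∝ T⁴ ⇒ T ∝ P^(1/4), so T scales by (143)^(1/4) = 3.46.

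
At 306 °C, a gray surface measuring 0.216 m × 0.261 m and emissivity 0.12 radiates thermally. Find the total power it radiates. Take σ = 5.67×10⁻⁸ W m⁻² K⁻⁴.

P ≈ 43.1 W

A = 0.216 × 0.261 = 0.0564 m².
306 °C = 579 K.
P = εσAT⁴ = 0.12 × 5.67×10⁻⁸ × 0.0564 × (579)⁴ = 0.12 × 5.67×10⁻⁸ × 0.0564 × 1.12×10^11.
P = 43.1 W.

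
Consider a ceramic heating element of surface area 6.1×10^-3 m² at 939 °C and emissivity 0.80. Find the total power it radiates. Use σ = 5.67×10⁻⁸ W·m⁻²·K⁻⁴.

P ≈ 597 W

939 °C = 1212 K.
Stefan–Boltzmann: P = εσAT⁴ = 0.80 × 5.67×10⁻⁸ × 6.10×10^-3 × (1212)⁴ = 0.80 × 5.67×10⁻⁸ × 6.10×10^-3 × 2.16×10^12.
P = 597 W.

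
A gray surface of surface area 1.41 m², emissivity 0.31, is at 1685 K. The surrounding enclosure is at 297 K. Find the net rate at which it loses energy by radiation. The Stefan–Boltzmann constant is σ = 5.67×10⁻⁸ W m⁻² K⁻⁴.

Q = εσA(T⁴ − T_s⁴). T⁴ − T_s⁴ = (1685)⁴ − (297)⁴ = 8.06×10^12 − 7.78×10^9 = 8.05×10^12 K⁴.
Q = 0.31 × 5.67×10⁻⁸ × 1.41 × 8.05×10^12 = 2.00×10^5 W.

Q ≈ 2.00×10^5 W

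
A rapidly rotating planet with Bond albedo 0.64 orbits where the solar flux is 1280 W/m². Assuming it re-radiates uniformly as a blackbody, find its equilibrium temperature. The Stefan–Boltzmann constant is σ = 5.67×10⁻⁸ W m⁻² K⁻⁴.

T ≈ 212 K

Power absorbed = (1−a)S·πR²; power emitted = 4πR²σT⁴. Equating and cancelling πR²:
T = ((1−a)S / 4σ)^(1/4) = (461 / (4 × 5.67×10⁻⁸))^(1/4) = (2.03×10^9)^(1/4).
T = 212 K.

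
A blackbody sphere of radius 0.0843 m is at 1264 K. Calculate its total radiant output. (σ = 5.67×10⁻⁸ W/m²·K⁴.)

P ≈ 12900 W

A = 4πr² = 4π × (0.0843)² = 0.0893 m².
P = σAT⁴ = 5.67×10⁻⁸ × 0.0893 × (1264)⁴ = 5.67×10⁻⁸ × 0.0893 × 2.55×10^12.
P = 12900 W.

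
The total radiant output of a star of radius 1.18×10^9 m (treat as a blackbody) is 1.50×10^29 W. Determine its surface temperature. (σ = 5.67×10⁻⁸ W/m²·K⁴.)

A = 4πr² = 4π × (1.18×10^9)² = 1.75×10^19 m².
From P = σAT⁴, T = (P / σA)^(1/4) = (1.50×10^29 / (5.67×10⁻⁸ × 1.75×10^19))^(1/4).
T = (1.51×10^17)^(1/4) = 19700 K.

T ≈ 19700 K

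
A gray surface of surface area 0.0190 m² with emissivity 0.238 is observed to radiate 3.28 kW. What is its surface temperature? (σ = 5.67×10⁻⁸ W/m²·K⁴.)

From P = εσAT⁴, T = (P / εσA)^(1/4) = (3280 / (0.238 × 5.67×10⁻⁸ × 0.0190))^(1/4).
T = (1.28×10^13)^(1/4) = 1890 K.

T ≈ 1890 K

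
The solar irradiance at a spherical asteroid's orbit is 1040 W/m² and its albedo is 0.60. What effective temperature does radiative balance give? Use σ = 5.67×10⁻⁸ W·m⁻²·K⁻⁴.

Power absorbed = (1−a)S·πR²; power emitted = 4πR²σT⁴. Equating and cancelling πR²:
T = ((1−a)S / 4σ)^(1/4) = (416 / (4 × 5.67×10⁻⁸))^(1/4) = (1.83×10^9)^(1/4).
T = 207 K.

T ≈ 207 K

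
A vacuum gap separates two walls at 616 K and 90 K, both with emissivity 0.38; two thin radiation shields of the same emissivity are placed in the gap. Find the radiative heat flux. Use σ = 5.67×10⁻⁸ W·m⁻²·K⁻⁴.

q ≈ 638 W/m²

Each of the 3 gaps contributes resistance (2/ε − 1) = 2/0.38 − 1 = 4.263; total = 12.79.
q = σ(T₁⁴ − T₂⁴) / 12.79 = 5.67×10⁻⁸ × 1.44×10^11 / 12.79 = 638 W/m².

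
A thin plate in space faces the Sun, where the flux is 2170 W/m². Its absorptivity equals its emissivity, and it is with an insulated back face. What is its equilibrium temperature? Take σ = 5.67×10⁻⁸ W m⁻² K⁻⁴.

T ≈ 442 K

Absorbed flux αS = emitted flux εσT⁴ (one radiating face); with α = ε, T = (S/σ)^(1/4).
T = (2170 / 5.67×10⁻⁸)^(1/4) = (3.83×10^10)^(1/4).
T = 442 K.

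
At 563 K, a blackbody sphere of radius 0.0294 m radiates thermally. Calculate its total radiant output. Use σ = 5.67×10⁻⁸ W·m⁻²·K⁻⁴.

P ≈ 61.9 W

A = 4πr² = 4π × (0.0294)² = 0.0109 m².
P = σAT⁴ = 5.67×10⁻⁸ × 0.0109 × (563)⁴ = 5.67×10⁻⁸ × 0.0109 × 1.00×10^11.
P = 61.9 W.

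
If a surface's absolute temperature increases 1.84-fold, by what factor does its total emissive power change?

factor ≈ 11.5

P ∝ T⁴, so the power scales as (1.84)⁴ = 11.5.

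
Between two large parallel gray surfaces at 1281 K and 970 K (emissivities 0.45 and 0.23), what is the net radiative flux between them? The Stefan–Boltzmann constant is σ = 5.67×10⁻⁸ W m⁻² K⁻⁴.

q ≈ 18400 W/m²

For two large parallel gray plates, q = σ(T₁⁴ − T₂⁴) / (1/ε₁ + 1/ε₂ − 1).
1/ε₁ + 1/ε₂ − 1 = 1/0.45 + 1/0.23 − 1 = 5.570.
T₁⁴ − T₂⁴ = 2.69×10^12 − 8.85×10^11 = 1.81×10^12 K⁴.
q = 5.67×10⁻⁸ × 1.81×10^12 / 5.570 = 18400 W/m².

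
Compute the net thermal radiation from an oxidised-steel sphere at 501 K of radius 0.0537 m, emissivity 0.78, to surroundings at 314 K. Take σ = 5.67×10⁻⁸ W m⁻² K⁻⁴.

A = 4πr² = 4π × (0.0537)² = 0.0362 m².
Q = εσA(T⁴ − T_s⁴). T⁴ − T_s⁴ = (501)⁴ − (314)⁴ = 6.30×10^10 − 9.72×10^9 = 5.33×10^10 K⁴.
Q = 0.78 × 5.67×10⁻⁸ × 0.0362 × 5.33×10^10 = 85.4 W.

Q ≈ 85.4 W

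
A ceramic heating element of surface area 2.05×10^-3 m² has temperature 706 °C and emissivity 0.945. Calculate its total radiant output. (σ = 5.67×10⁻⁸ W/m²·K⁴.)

706 °C = 979 K.
P = εσAT⁴ = 0.945 × 5.67×10⁻⁸ × 2.05×10^-3 × (979)⁴ = 0.945 × 5.67×10⁻⁸ × 2.05×10^-3 × 9.19×10^11.
P = 101 W.

P ≈ 101 W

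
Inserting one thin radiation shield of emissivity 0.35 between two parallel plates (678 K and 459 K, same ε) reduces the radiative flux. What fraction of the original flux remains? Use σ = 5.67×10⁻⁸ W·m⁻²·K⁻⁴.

ratio ≈ 0.500

With N identical shields there are N+1 = 2 gaps in series, each with the same radiative resistance, so the flux falls to 1/(N+1) of its unshielded value.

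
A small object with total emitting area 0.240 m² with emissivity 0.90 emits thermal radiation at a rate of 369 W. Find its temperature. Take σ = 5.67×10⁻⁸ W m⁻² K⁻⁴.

From P = εσAT⁴, T = (P / εσA)^(1/4) = (369 / (0.90 × 5.67×10⁻⁸ × 0.240))^(1/4).
T = (3.01×10^10)^(1/4) = 417 K.

T ≈ 417 K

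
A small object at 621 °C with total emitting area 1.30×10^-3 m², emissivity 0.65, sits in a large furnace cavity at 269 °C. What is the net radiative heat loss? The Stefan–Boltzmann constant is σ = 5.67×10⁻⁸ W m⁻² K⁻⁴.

Q ≈ 26.5 W

Convert: 621 °C = 894 K; 269 °C = 542 K.
Q = εσA(T⁴ − T_s⁴). T⁴ − T_s⁴ = (894)⁴ − (542)⁴ = 6.39×10^11 − 8.63×10^10 = 5.52×10^11 K⁴.
Q = 0.65 × 5.67×10⁻⁸ × 1.30×10^-3 × 5.52×10^11 = 26.5 W.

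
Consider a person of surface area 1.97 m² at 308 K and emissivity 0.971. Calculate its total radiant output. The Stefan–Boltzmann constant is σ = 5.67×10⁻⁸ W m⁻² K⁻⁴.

P ≈ 976 W

Stefan–Boltzmann: P = εσAT⁴ = 0.971 × 5.67×10⁻⁸ × 1.97 × (308)⁴ = 0.971 × 5.67×10⁻⁸ × 1.97 × 9.00×10^9.
P = 976 W.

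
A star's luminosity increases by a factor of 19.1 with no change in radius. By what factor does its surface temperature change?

P ∝ T⁴ ⇒ T ∝ P^(1/4), so T scales by (19.1)^(1/4) = 2.09.

factor ≈ 2.09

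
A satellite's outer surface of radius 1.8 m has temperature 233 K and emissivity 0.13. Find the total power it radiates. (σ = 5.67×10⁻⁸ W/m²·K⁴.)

A = 4πr² = 4π × (1.8)² = 40.7 m².
Stefan–Boltzmann: P = εσAT⁴ = 0.13 × 5.67×10⁻⁸ × 40.7 × (233)⁴ = 0.13 × 5.67×10⁻⁸ × 40.7 × 2.95×10^9.
P = 885 W.

P ≈ 885 W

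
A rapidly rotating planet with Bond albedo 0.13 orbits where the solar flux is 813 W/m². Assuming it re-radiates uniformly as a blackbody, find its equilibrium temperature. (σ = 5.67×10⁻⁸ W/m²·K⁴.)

T ≈ 236 K

Power absorbed = (1−a)S·πR²; power emitted = 4πR²σT⁴. Equating and cancelling πR²:
T = ((1−a)S / 4σ)^(1/4) = (707 / (4 × 5.67×10⁻⁸))^(1/4) = (3.12×10^9)^(1/4).
T = 236 K.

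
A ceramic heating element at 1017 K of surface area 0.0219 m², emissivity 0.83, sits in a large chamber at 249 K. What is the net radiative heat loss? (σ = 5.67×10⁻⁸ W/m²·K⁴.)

Q = εσA(T⁴ − T_s⁴). T⁴ − T_s⁴ = (1017)⁴ − (249)⁴ = 1.07×10^12 − 3.84×10^9 = 1.07×10^12 K⁴.
Q = 0.83 × 5.67×10⁻⁸ × 0.0219 × 1.07×10^12 = 1100 W.

Q ≈ 1100 W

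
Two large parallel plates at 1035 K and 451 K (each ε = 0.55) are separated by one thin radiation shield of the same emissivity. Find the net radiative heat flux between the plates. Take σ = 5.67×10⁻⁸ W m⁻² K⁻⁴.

Each of the 2 gaps contributes resistance (2/ε − 1) = 2/0.55 − 1 = 2.636; total = 5.273.
q = σ(T₁⁴ − T₂⁴) / 5.273 = 5.67×10⁻⁸ × 1.11×10^12 / 5.273 = 11900 W/m².

q ≈ 11900 W/m²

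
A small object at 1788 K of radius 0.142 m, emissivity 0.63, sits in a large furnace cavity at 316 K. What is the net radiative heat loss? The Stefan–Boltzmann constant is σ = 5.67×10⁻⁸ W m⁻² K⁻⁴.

A = 4πr² = 4π × (0.142)² = 0.253 m².
Q = εσA(T⁴ − T_s⁴). T⁴ − T_s⁴ = (1788)⁴ − (316)⁴ = 1.02×10^13 − 9.97×10^9 = 1.02×10^13 K⁴.
Q = 0.63 × 5.67×10⁻⁸ × 0.253 × 1.02×10^13 = 92400 W.

Q ≈ 92400 W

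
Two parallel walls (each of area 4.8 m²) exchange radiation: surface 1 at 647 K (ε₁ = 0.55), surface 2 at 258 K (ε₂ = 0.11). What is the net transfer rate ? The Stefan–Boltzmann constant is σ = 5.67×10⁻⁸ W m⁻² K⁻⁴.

Q ≈ 4690 W

For two large parallel gray plates, q = σ(T₁⁴ − T₂⁴) / (1/ε₁ + 1/ε₂ − 1).
1/ε₁ + 1/ε₂ − 1 = 1/0.55 + 1/0.11 − 1 = 9.909.
T₁⁴ − T₂⁴ = 1.75×10^11 − 4.43×10^9 = 1.71×10^11 K⁴.
q = 5.67×10⁻⁸ × 1.71×10^11 / 9.909 = 977 W/m².
Q = q·A = 977 × 4.8 = 4690 W.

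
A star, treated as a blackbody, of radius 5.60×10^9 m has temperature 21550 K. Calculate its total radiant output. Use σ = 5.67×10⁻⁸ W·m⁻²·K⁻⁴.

A = 4πr² = 4π × (5.60×10^9)² = 3.94×10^20 m².
P = σAT⁴ = 5.67×10⁻⁸ × 3.94×10^20 × (21550)⁴ = 5.67×10⁻⁸ × 3.94×10^20 × 2.16×10^17.
P = 4.82×10^30 W.

P ≈ 4.82×10^30 W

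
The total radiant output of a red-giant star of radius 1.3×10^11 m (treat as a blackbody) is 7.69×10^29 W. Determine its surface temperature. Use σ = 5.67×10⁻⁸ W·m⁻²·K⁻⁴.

A = 4πr² = 4π × (1.3×10^11)² = 2.12×10^23 m².
From P = σAT⁴, T = (P / σA)^(1/4) = (7.69×10^29 / (5.67×10⁻⁸ × 2.12×10^23))^(1/4).
T = (6.39×10^13)^(1/4) = 2830 K.

T ≈ 2830 K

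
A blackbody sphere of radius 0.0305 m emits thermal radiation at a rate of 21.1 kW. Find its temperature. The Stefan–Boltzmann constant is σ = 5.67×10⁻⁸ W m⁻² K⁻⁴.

A = 4πr² = 4π × (0.0305)² = 0.0117 m².
From P = σAT⁴, T = (P / σA)^(1/4) = (21100 / (5.67×10⁻⁸ × 0.0117))^(1/4).
T = (3.18×10^13)^(1/4) = 2380 K.

T ≈ 2380 K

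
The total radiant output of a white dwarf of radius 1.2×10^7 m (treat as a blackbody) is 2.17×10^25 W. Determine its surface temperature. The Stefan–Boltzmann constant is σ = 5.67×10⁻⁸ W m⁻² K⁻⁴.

T ≈ 21400 K

A = 4πr² = 4π × (1.2×10^7)² = 1.81×10^15 m².
From P = σAT⁴, T = (P / σA)^(1/4) = (2.17×10^25 / (5.67×10⁻⁸ × 1.81×10^15))^(1/4).
T = (2.11×10^17)^(1/4) = 21400 K.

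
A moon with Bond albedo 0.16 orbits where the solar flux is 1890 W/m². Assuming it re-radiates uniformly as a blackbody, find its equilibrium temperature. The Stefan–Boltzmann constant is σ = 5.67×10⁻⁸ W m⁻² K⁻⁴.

Power absorbed = (1−a)S·πR²; power emitted = 4πR²σT⁴. Equating and cancelling πR²:
T = ((1−a)S / 4σ)^(1/4) = (1590 / (4 × 5.67×10⁻⁸))^(1/4) = (7.00×10^9)^(1/4).
T = 289 K.

T ≈ 289 K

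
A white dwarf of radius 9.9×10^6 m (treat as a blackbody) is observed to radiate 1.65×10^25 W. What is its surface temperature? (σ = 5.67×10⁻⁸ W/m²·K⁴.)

T ≈ 22000 K

A = 4πr² = 4π × (9.9×10^6)² = 1.23×10^15 m².
From P = σAT⁴, T = (P / σA)^(1/4) = (1.65×10^25 / (5.67×10⁻⁸ × 1.23×10^15))^(1/4).
T = (2.36×10^17)^(1/4) = 22000 K.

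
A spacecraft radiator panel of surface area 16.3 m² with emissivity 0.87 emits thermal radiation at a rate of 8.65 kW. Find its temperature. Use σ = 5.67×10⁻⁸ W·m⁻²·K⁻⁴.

T ≈ 322 K

From P = εσAT⁴, T = (P / εσA)^(1/4) = (8650 / (0.87 × 5.67×10⁻⁸ × 16.3))^(1/4).
T = (1.08×10^10)^(1/4) = 322 K.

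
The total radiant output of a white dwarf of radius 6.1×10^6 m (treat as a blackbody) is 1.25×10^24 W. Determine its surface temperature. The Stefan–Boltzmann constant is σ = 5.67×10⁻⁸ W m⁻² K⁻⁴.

A = 4πr² = 4π × (6.1×10^6)² = 4.68×10^14 m².
From P = σAT⁴, T = (P / σA)^(1/4) = (1.25×10^24 / (5.67×10⁻⁸ × 4.68×10^14))^(1/4).
T = (4.71×10^16)^(1/4) = 14700 K.

T ≈ 14700 K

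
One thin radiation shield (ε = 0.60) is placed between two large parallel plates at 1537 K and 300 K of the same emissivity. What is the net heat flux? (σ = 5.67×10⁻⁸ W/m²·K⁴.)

q ≈ 67700 W/m²

Each of the 2 gaps contributes resistance (2/ε − 1) = 2/0.60 − 1 = 2.333; total = 4.667.
q = σ(T₁⁴ − T₂⁴) / 4.667 = 5.67×10⁻⁸ × 5.57×10^12 / 4.667 = 67700 W/m².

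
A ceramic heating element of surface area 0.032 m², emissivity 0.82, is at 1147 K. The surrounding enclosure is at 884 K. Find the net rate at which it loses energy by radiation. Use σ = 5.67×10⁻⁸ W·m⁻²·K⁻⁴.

Q ≈ 1670 W

Q = εσA(T⁴ − T_s⁴). T⁴ − T_s⁴ = (1147)⁴ − (884)⁴ = 1.73×10^12 − 6.11×10^11 = 1.12×10^12 K⁴.
Q = 0.82 × 5.67×10⁻⁸ × 0.0320 × 1.12×10^12 = 1670 W.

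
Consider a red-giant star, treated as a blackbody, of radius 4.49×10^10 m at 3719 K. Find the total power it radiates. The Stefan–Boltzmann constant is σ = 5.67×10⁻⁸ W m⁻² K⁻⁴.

A = 4πr² = 4π × (4.49×10^10)² = 2.53×10^22 m².
P = σAT⁴ = 5.67×10⁻⁸ × 2.53×10^22 × (3719)⁴ = 5.67×10⁻⁸ × 2.53×10^22 × 1.91×10^14.
P = 2.75×10^29 W.

P ≈ 2.75×10^29 W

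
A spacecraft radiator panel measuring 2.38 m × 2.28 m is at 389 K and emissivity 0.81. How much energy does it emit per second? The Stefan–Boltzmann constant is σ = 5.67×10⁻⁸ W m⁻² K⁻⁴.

P ≈ 5710 W

A = 2.38 × 2.28 = 5.43 m².
Stefan–Boltzmann: P = εσAT⁴ = 0.81 × 5.67×10⁻⁸ × 5.43 × (389)⁴ = 0.81 × 5.67×10⁻⁸ × 5.43 × 2.29×10^10.
P = 5710 W.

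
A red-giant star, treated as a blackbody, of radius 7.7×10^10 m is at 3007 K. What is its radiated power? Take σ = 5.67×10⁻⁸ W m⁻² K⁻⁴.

A = 4πr² = 4π × (7.7×10^10)² = 7.45×10^22 m².
P = σAT⁴ = 5.67×10⁻⁸ × 7.45×10^22 × (3007)⁴ = 5.67×10⁻⁸ × 7.45×10^22 × 8.18×10^13.
P = 3.45×10^29 W.

P ≈ 3.45×10^29 W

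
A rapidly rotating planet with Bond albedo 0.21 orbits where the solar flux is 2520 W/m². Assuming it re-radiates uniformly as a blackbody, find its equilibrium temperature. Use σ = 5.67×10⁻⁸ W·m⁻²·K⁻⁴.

Power absorbed = (1−a)S·πR²; power emitted = 4πR²σT⁴. Equating and cancelling πR²:
T = ((1−a)S / 4σ)^(1/4) = (1990 / (4 × 5.67×10⁻⁸))^(1/4) = (8.78×10^9)^(1/4).
T = 306 K.

T ≈ 306 K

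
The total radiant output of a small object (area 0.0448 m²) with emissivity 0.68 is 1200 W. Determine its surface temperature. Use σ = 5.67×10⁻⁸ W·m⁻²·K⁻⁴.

T ≈ 913 K

From P = εσAT⁴, T = (P / εσA)^(1/4) = (1200 / (0.68 × 5.67×10⁻⁸ × 0.0448))^(1/4).
T = (6.95×10^11)^(1/4) = 913 K.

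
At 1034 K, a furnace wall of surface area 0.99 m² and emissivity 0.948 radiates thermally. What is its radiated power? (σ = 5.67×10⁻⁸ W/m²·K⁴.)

P ≈ 60800 W

Stefan–Boltzmann: P = εσAT⁴ = 0.948 × 5.67×10⁻⁸ × 0.990 × (1034)⁴ = 0.948 × 5.67×10⁻⁸ × 0.990 × 1.14×10^12.
P = 60800 W.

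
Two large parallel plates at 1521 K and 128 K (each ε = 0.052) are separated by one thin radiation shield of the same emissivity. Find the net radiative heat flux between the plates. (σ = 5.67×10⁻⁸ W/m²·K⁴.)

q ≈ 4050 W/m²

Each of the 2 gaps contributes resistance (2/ε − 1) = 2/0.052 − 1 = 37.46; total = 74.92.
q = σ(T₁⁴ − T₂⁴) / 74.92 = 5.67×10⁻⁸ × 5.35×10^12 / 74.92 = 4050 W/m².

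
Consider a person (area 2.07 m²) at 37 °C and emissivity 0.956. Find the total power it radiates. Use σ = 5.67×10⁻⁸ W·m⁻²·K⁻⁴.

P ≈ 1040 W

37 °C = 310 K.
Stefan–Boltzmann: P = εσAT⁴ = 0.956 × 5.67×10⁻⁸ × 2.07 × (310)⁴ = 0.956 × 5.67×10⁻⁸ × 2.07 × 9.24×10^9.
P = 1040 W.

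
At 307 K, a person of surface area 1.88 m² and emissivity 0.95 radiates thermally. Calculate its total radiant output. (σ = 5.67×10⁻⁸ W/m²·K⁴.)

P ≈ 900 W

Stefan–Boltzmann: P = εσAT⁴ = 0.95 × 5.67×10⁻⁸ × 1.88 × (307)⁴ = 0.95 × 5.67×10⁻⁸ × 1.88 × 8.88×10^9.
P = 900 W.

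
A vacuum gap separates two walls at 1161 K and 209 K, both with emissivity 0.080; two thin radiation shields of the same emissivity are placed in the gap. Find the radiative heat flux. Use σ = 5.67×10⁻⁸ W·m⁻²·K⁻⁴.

q ≈ 1430 W/m²

Each of the 3 gaps contributes resistance (2/ε − 1) = 2/0.080 − 1 = 24.00; total = 72.00.
q = σ(T₁⁴ − T₂⁴) / 72.00 = 5.67×10⁻⁸ × 1.81×10^12 / 72.00 = 1430 W/m².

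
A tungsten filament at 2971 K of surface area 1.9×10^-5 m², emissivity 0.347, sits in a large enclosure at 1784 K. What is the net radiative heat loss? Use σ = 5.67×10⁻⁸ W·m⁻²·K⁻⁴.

Q = εσA(T⁴ − T_s⁴). T⁴ − T_s⁴ = (2971)⁴ − (1784)⁴ = 7.79×10^13 − 1.01×10^13 = 6.78×10^13 K⁴.
Q = 0.347 × 5.67×10⁻⁸ × 1.90×10^-5 × 6.78×10^13 = 25.3 W.

Q ≈ 25.3 W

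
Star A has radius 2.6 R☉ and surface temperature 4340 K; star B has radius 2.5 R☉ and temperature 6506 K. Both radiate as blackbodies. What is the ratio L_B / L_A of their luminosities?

L_B/L_A ≈ 4.67

L = 4πR²σT⁴ ∝ R²T⁴, so L_B/L_A = (2.5/2.6)² × (6506/4340)⁴ = 0.925 × 5.05 = 4.67.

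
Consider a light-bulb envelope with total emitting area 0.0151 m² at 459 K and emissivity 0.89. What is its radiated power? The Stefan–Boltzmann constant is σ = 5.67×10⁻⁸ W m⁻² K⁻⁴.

P = εσAT⁴ = 0.89 × 5.67×10⁻⁸ × 0.0151 × (459)⁴ = 0.89 × 5.67×10⁻⁸ × 0.0151 × 4.44×10^10.
P = 33.8 W.

P ≈ 33.8 W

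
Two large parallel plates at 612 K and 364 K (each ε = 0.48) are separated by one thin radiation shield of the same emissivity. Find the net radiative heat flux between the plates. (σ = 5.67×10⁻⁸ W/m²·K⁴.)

q ≈ 1100 W/m²

Each of the 2 gaps contributes resistance (2/ε − 1) = 2/0.48 − 1 = 3.167; total = 6.333.
q = σ(T₁⁴ − T₂⁴) / 6.333 = 5.67×10⁻⁸ × 1.23×10^11 / 6.333 = 1100 W/m².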